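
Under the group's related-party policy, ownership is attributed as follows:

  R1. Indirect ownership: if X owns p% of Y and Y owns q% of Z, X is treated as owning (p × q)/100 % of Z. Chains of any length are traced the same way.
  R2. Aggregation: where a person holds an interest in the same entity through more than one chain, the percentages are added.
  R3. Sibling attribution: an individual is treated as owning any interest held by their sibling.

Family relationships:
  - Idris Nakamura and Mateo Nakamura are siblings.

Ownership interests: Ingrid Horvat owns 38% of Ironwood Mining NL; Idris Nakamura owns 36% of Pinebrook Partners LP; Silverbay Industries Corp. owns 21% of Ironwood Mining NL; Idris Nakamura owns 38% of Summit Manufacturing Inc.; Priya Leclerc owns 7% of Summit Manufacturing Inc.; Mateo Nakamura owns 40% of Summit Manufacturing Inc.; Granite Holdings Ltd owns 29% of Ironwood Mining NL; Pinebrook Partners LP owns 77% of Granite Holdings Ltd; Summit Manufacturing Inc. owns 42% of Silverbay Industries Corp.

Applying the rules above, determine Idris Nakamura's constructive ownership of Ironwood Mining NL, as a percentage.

14.9184%

By sibling attribution (R3), Idris Nakamura is treated as also owning Mateo Nakamura's interest in Summit Manufacturing Inc, giving 38% + 40% = 78%.
Chain via Summit Manufacturing Inc. → Silverbay Industries Corp. (R1): 78% × 42% × 21% = 6.8796% of Ironwood Mining NL.
Chain via Pinebrook Partners LP → Granite Holdings Ltd (R1): 36% × 77% × 29% = 8.0388% of Ironwood Mining NL.
Aggregating (R2): 6.8796% + 8.0388% = 14.9184%.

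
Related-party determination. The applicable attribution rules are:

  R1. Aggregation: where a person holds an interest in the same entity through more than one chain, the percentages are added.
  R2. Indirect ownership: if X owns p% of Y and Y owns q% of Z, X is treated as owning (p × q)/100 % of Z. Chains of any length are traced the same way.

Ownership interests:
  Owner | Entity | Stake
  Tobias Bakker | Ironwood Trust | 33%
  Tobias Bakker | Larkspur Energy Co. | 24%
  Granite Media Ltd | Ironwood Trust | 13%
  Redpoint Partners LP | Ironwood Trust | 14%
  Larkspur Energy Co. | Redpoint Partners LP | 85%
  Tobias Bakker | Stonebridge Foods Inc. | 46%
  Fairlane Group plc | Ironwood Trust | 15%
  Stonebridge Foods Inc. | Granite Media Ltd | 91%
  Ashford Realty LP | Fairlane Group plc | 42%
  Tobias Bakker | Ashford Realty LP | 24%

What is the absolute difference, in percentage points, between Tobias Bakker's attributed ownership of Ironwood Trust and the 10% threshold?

32.8098

Chain via Stonebridge Foods Inc. → Granite Media Ltd (R2): 46% × 91% × 13% = 5.4418% of Ironwood Trust.
Chain via Larkspur Energy Co. → Redpoint Partners LP (R2): 24% × 85% × 14% = 2.856% of Ironwood Trust.
Chain via Ashford Realty LP → Fairlane Group plc (R2): 24% × 42% × 15% = 1.512% of Ironwood Trust.
Direct interest in Ironwood Trust: 33%.
Aggregating (R1): 5.4418% + 2.856% + 1.512% + 33% = 42.8098%.
42.8098% exceeds the 10% threshold by 32.8098 percentage points.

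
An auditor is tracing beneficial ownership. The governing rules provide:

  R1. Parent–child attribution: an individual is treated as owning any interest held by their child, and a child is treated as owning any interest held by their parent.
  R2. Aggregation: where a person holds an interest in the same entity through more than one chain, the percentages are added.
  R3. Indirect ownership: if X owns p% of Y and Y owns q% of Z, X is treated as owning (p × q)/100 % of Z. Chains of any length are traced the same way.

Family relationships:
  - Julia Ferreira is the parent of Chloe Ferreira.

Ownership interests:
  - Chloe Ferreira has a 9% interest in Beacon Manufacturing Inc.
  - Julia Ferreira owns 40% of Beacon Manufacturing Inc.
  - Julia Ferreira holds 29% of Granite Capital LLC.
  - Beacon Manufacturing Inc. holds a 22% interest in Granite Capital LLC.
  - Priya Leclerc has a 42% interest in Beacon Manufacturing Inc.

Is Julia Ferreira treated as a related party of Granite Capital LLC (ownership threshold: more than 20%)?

By parent–child attribution (R1), Julia Ferreira is treated as also owning Chloe Ferreira's interest in Beacon Manufacturing Inc, giving 40% + 9% = 49%.
Chain via Beacon Manufacturing Inc. (R3): 49% × 22% = 10.78% of Granite Capital LLC.
Direct interest in Granite Capital LLC: 29%.
Aggregating (R2): 10.78% + 29% = 39.78%.
39.78% exceeds the 20% threshold, so Julia is a related party to Granite Capital LLC.

Yes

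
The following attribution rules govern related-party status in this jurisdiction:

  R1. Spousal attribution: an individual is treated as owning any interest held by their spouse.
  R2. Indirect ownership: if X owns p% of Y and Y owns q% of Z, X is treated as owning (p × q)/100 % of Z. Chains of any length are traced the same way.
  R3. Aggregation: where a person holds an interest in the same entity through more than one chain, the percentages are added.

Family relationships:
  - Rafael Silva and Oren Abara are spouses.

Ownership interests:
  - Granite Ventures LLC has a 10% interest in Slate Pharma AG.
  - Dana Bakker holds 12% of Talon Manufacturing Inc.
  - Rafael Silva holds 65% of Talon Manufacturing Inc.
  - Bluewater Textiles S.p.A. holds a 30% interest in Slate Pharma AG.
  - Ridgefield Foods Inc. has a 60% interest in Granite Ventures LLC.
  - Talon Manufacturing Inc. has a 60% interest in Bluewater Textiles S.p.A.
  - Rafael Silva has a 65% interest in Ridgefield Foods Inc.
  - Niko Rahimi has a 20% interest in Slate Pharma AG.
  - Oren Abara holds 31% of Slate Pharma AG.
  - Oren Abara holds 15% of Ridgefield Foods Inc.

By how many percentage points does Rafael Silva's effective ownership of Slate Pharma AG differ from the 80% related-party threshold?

32.5

By spousal attribution (R1), Rafael Silva is treated as also owning Oren Abara's interest in Ridgefield Foods Inc, giving 65% + 15% = 80%.
By spousal attribution (R1), Rafael Silva is treated as owning Oren Abara's 31% interest in Slate Pharma AG.
Chain via Talon Manufacturing Inc. → Bluewater Textiles S.p.A. (R2): 65% × 60% × 30% = 11.7% of Slate Pharma AG.
Chain via Ridgefield Foods Inc. → Granite Ventures LLC (R2): 80% × 60% × 10% = 4.8% of Slate Pharma AG.
Direct interest in Slate Pharma AG: 31%.
Aggregating (R3): 11.7% + 4.8% + 31% = 47.5%.
47.5% falls short of the 80% threshold by 32.5 percentage points.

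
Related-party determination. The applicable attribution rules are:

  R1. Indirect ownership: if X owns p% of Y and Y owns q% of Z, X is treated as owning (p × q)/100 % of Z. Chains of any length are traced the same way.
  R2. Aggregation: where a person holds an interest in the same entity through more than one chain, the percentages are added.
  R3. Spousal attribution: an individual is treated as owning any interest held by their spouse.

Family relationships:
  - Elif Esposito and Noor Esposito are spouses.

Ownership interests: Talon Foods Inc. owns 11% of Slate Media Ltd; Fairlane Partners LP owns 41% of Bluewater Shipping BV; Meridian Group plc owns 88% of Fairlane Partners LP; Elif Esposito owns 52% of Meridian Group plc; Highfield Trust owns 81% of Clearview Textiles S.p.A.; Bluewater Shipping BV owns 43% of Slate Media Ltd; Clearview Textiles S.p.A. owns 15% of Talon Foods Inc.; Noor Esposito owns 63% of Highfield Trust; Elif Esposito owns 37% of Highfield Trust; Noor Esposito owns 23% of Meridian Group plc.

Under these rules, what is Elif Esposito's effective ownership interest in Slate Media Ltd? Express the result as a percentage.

By spousal attribution (R3), Elif Esposito is treated as also owning Noor Esposito's interest in Meridian Group plc, giving 52% + 23% = 75%.
By spousal attribution (R3), Elif Esposito is treated as also owning Noor Esposito's interest in Highfield Trust, giving 37% + 63% = 100%.
Chain via Meridian Group plc → Fairlane Partners LP → Bluewater Shipping BV (R1): 75% × 88% × 41% × 43% = 11.6358% of Slate Media Ltd.
Chain via Highfield Trust → Clearview Textiles S.p.A. → Talon Foods Inc. (R1): 100% × 81% × 15% × 11% = 1.3365% of Slate Media Ltd.
Aggregating (R2): 11.6358% + 1.3365% = 12.9723%.

12.9723%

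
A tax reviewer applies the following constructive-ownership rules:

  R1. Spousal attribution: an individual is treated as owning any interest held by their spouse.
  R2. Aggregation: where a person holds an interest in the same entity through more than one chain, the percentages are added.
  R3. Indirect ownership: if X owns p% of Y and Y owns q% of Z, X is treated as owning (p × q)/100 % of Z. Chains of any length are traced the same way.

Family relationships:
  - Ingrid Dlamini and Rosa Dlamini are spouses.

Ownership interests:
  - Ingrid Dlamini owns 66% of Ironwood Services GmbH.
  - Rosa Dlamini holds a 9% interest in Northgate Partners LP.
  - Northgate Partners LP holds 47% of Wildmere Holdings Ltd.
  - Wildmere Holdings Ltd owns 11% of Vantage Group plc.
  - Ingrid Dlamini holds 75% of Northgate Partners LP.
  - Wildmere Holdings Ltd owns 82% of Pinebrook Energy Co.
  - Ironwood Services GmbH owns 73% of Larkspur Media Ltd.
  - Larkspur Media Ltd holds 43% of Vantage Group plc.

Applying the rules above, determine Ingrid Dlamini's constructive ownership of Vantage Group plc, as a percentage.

By spousal attribution (R1), Ingrid Dlamini is treated as also owning Rosa Dlamini's interest in Northgate Partners LP, giving 75% + 9% = 84%.
Chain via Ironwood Services GmbH → Larkspur Media Ltd (R3): 66% × 73% × 43% = 20.7174% of Vantage Group plc.
Chain via Northgate Partners LP → Wildmere Holdings Ltd (R3): 84% × 47% × 11% = 4.3428% of Vantage Group plc.
Aggregating (R2): 20.7174% + 4.3428% = 25.0602%.

25.0602%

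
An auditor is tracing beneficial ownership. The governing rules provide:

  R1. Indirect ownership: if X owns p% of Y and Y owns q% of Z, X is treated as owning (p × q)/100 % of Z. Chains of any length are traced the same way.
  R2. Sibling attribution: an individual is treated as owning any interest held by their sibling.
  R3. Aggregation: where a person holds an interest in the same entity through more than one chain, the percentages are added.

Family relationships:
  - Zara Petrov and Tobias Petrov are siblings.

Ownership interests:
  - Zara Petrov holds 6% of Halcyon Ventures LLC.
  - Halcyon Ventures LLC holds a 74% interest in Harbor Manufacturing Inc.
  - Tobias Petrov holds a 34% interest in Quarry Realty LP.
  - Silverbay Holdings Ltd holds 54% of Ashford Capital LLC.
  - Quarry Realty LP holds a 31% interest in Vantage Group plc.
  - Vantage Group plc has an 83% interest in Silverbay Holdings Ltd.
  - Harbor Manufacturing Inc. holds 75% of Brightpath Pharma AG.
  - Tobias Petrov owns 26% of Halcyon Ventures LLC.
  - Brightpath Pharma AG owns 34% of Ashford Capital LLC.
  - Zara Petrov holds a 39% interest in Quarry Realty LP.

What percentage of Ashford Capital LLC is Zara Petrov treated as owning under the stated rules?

By sibling attribution (R2), Zara Petrov is treated as also owning Tobias Petrov's interest in Quarry Realty LP, giving 39% + 34% = 73%.
By sibling attribution (R2), Zara Petrov is treated as also owning Tobias Petrov's interest in Halcyon Ventures LLC, giving 6% + 26% = 32%.
Chain via Quarry Realty LP → Vantage Group plc → Silverbay Holdings Ltd (R1): 73% × 31% × 83% × 54% = 10.142766% of Ashford Capital LLC.
Chain via Halcyon Ventures LLC → Harbor Manufacturing Inc. → Brightpath Pharma AG (R1): 32% × 74% × 75% × 34% = 6.0384% of Ashford Capital LLC.
Aggregating (R3): 10.142766% + 6.0384% = 16.181166%.

16.181166%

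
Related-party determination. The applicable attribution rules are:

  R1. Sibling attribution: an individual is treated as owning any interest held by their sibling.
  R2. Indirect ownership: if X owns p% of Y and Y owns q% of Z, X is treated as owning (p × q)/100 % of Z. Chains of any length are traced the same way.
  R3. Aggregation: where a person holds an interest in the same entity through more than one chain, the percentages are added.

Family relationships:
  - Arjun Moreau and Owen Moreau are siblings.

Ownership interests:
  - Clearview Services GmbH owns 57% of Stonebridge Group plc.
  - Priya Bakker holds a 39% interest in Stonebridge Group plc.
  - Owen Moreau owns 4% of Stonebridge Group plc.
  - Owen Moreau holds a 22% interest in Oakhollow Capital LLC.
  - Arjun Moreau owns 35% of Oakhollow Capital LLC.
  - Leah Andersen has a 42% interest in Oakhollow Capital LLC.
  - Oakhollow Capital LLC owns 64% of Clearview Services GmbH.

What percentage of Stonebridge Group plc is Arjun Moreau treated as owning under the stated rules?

By sibling attribution (R1), Arjun Moreau is treated as also owning Owen Moreau's interest in Oakhollow Capital LLC, giving 35% + 22% = 57%.
By sibling attribution (R1), Arjun Moreau is treated as owning Owen Moreau's 4% interest in Stonebridge Group plc.
Chain via Oakhollow Capital LLC → Clearview Services GmbH (R2): 57% × 64% × 57% = 20.7936% of Stonebridge Group plc.
Direct interest in Stonebridge Group plc: 4%.
Aggregating (R3): 20.7936% + 4% = 24.7936%.

24.7936%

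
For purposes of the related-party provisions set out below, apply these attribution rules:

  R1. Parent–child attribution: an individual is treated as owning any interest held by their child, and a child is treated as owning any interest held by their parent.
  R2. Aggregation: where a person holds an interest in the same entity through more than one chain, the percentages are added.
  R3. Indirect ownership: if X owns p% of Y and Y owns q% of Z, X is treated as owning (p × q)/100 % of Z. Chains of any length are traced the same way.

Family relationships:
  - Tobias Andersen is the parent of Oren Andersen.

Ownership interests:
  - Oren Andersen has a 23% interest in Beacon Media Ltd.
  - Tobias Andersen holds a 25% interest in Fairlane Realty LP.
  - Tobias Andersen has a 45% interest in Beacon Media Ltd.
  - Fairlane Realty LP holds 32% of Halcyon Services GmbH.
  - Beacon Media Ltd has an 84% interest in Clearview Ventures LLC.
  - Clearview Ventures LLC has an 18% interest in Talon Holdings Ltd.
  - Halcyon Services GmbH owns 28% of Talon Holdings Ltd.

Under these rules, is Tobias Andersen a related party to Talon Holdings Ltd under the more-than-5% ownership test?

By parent–child attribution (R1), Tobias Andersen is treated as also owning Oren Andersen's interest in Beacon Media Ltd, giving 45% + 23% = 68%.
Chain via Fairlane Realty LP → Halcyon Services GmbH (R3): 25% × 32% × 28% = 2.24% of Talon Holdings Ltd.
Chain via Beacon Media Ltd → Clearview Ventures LLC (R3): 68% × 84% × 18% = 10.2816% of Talon Holdings Ltd.
Aggregating (R2): 2.24% + 10.2816% = 12.5216%.
12.5216% exceeds the 5% threshold, so Tobias is a related party to Talon Holdings Ltd.

Yes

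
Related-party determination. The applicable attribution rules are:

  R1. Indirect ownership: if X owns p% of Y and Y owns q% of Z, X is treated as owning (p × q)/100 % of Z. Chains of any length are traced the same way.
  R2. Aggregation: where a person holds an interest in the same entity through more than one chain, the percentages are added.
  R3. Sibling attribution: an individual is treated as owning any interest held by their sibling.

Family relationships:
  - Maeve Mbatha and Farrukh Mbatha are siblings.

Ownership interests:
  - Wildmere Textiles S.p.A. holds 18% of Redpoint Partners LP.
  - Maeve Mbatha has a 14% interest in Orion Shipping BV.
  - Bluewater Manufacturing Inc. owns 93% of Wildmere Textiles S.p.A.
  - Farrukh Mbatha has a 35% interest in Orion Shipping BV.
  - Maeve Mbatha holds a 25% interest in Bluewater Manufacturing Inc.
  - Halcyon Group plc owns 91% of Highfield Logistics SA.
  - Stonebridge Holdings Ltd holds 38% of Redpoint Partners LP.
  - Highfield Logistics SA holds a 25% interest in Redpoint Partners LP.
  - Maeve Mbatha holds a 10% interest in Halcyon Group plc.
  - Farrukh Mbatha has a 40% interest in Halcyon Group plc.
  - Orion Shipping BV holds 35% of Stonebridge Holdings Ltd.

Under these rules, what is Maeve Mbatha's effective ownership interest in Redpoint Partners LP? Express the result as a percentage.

22.077%

By sibling attribution (R3), Maeve Mbatha is treated as also owning Farrukh Mbatha's interest in Halcyon Group plc, giving 10% + 40% = 50%.
By sibling attribution (R3), Maeve Mbatha is treated as also owning Farrukh Mbatha's interest in Orion Shipping BV, giving 14% + 35% = 49%.
Chain via Bluewater Manufacturing Inc. → Wildmere Textiles S.p.A. (R1): 25% × 93% × 18% = 4.185% of Redpoint Partners LP.
Chain via Halcyon Group plc → Highfield Logistics SA (R1): 50% × 91% × 25% = 11.375% of Redpoint Partners LP.
Chain via Orion Shipping BV → Stonebridge Holdings Ltd (R1): 49% × 35% × 38% = 6.517% of Redpoint Partners LP.
Aggregating (R2): 4.185% + 11.375% + 6.517% = 22.077%.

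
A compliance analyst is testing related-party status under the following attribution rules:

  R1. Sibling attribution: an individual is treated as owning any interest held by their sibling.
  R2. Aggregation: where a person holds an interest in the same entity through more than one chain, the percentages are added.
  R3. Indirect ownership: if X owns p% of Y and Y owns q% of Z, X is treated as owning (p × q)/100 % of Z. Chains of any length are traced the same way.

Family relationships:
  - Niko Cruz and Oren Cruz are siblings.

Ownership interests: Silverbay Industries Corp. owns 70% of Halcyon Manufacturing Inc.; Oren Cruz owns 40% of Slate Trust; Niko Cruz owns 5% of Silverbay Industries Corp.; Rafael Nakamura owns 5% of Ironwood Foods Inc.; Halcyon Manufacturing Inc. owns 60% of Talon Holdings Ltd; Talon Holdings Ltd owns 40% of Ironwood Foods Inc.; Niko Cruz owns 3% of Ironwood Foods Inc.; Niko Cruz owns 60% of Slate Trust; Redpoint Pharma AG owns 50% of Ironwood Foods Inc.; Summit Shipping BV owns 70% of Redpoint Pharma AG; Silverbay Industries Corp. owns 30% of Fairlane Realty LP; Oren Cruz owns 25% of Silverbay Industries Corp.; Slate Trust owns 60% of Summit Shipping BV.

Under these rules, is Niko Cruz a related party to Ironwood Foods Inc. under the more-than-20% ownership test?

By sibling attribution (R1), Niko Cruz is treated as also owning Oren Cruz's interest in Silverbay Industries Corp, giving 5% + 25% = 30%.
By sibling attribution (R1), Niko Cruz is treated as also owning Oren Cruz's interest in Slate Trust, giving 60% + 40% = 100%.
Chain via Silverbay Industries Corp. → Halcyon Manufacturing Inc. → Talon Holdings Ltd (R3): 30% × 70% × 60% × 40% = 5.04% of Ironwood Foods Inc.
Chain via Slate Trust → Summit Shipping BV → Redpoint Pharma AG (R3): 100% × 60% × 70% × 50% = 21% of Ironwood Foods Inc.
Direct interest in Ironwood Foods Inc: 3%.
Aggregating (R2): 5.04% + 21% + 3% = 29.04%.
29.04% exceeds the 20% threshold, so Niko is a related party to Ironwood Foods Inc.

Yes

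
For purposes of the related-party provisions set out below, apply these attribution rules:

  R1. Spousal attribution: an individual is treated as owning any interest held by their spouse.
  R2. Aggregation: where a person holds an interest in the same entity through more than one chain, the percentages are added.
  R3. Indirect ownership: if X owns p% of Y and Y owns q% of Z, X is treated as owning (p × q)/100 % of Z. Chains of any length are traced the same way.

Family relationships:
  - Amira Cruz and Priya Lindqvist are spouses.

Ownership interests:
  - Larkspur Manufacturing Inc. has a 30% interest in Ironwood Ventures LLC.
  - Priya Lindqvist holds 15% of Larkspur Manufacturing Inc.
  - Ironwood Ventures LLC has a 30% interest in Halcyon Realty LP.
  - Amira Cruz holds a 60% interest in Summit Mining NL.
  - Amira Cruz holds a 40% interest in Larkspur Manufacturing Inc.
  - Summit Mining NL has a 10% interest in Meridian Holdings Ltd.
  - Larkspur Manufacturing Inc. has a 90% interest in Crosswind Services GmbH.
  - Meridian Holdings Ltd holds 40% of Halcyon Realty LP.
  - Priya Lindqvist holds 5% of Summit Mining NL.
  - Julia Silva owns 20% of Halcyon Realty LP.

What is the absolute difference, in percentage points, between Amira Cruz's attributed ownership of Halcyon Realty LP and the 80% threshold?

72.45

By spousal attribution (R1), Amira Cruz is treated as also owning Priya Lindqvist's interest in Summit Mining NL, giving 60% + 5% = 65%.
By spousal attribution (R1), Amira Cruz is treated as also owning Priya Lindqvist's interest in Larkspur Manufacturing Inc, giving 40% + 15% = 55%.
Chain via Summit Mining NL → Meridian Holdings Ltd (R3): 65% × 10% × 40% = 2.6% of Halcyon Realty LP.
Chain via Larkspur Manufacturing Inc. → Ironwood Ventures LLC (R3): 55% × 30% × 30% = 4.95% of Halcyon Realty LP.
Aggregating (R2): 2.6% + 4.95% = 7.55%.
7.55% falls short of the 80% threshold by 72.45 percentage points.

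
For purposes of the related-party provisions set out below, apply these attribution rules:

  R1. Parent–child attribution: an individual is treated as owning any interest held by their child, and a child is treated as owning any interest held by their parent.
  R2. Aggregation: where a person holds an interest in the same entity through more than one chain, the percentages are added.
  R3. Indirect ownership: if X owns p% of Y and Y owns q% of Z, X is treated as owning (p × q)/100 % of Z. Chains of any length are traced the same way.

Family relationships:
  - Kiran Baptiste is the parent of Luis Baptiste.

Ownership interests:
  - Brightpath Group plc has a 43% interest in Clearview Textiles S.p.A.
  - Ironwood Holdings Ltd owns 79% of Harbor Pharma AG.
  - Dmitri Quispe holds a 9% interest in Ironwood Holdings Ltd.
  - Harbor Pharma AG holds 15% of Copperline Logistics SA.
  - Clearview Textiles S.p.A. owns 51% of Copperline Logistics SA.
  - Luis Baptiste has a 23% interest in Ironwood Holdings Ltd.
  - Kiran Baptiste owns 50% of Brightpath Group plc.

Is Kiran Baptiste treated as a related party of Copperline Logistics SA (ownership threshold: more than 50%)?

No

By parent–child attribution (R1), Kiran Baptiste is treated as owning Luis Baptiste's 23% interest in Ironwood Holdings Ltd.
Chain via Brightpath Group plc → Clearview Textiles S.p.A. (R3): 50% × 43% × 51% = 10.965% of Copperline Logistics SA.
Chain via Ironwood Holdings Ltd → Harbor Pharma AG (R3): 23% × 79% × 15% = 2.7255% of Copperline Logistics SA.
Aggregating (R2): 10.965% + 2.7255% = 13.6905%.
13.6905% does not exceed the 50% threshold, so Kiran is not a related party to Copperline Logistics SA.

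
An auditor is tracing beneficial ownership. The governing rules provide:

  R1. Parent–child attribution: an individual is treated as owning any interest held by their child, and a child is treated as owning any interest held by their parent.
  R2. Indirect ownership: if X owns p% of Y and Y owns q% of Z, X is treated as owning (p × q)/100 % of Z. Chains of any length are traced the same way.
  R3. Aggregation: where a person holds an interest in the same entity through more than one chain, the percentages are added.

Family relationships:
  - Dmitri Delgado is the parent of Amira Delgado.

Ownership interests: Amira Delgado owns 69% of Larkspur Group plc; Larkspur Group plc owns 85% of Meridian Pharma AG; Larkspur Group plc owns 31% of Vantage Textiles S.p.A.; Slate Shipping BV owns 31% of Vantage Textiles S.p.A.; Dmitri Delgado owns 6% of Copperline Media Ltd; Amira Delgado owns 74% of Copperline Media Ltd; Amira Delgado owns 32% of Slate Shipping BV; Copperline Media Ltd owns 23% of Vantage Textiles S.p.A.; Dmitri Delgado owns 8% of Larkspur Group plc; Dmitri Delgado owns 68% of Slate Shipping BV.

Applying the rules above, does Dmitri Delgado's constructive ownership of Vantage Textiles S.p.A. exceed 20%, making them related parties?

Yes

By parent–child attribution (R1), Dmitri Delgado is treated as also owning Amira Delgado's interest in Larkspur Group plc, giving 8% + 69% = 77%.
By parent–child attribution (R1), Dmitri Delgado is treated as also owning Amira Delgado's interest in Copperline Media Ltd, giving 6% + 74% = 80%.
By parent–child attribution (R1), Dmitri Delgado is treated as also owning Amira Delgado's interest in Slate Shipping BV, giving 68% + 32% = 100%.
Chain via Larkspur Group plc (R2): 77% × 31% = 23.87% of Vantage Textiles S.p.A.
Chain via Copperline Media Ltd (R2): 80% × 23% = 18.4% of Vantage Textiles S.p.A.
Chain via Slate Shipping BV (R2): 100% × 31% = 31% of Vantage Textiles S.p.A.
Aggregating (R3): 23.87% + 18.4% + 31% = 73.27%.
73.27% exceeds the 20% threshold, so Dmitri is a related party to Vantage Textiles S.p.A.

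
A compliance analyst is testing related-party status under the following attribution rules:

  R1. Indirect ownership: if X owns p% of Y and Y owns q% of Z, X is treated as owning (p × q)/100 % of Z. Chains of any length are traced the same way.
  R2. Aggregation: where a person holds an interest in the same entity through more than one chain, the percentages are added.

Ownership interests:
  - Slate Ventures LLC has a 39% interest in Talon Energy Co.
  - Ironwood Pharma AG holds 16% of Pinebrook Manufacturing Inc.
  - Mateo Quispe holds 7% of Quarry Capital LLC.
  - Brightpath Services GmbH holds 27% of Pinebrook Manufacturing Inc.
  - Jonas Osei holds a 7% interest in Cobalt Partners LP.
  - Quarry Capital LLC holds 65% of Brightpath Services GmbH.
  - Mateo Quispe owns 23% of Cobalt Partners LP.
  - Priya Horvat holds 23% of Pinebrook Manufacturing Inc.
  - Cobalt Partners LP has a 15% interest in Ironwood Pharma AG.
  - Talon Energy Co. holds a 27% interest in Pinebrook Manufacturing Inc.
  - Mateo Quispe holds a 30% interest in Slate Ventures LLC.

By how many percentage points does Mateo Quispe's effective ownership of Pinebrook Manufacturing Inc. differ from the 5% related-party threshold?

Chain via Slate Ventures LLC → Talon Energy Co. (R1): 30% × 39% × 27% = 3.159% of Pinebrook Manufacturing Inc.
Chain via Cobalt Partners LP → Ironwood Pharma AG (R1): 23% × 15% × 16% = 0.552% of Pinebrook Manufacturing Inc.
Chain via Quarry Capital LLC → Brightpath Services GmbH (R1): 7% × 65% × 27% = 1.2285% of Pinebrook Manufacturing Inc.
Aggregating (R2): 3.159% + 0.552% + 1.2285% = 4.9395%.
4.9395% falls short of the 5% threshold by 0.0605 percentage points.

0.0605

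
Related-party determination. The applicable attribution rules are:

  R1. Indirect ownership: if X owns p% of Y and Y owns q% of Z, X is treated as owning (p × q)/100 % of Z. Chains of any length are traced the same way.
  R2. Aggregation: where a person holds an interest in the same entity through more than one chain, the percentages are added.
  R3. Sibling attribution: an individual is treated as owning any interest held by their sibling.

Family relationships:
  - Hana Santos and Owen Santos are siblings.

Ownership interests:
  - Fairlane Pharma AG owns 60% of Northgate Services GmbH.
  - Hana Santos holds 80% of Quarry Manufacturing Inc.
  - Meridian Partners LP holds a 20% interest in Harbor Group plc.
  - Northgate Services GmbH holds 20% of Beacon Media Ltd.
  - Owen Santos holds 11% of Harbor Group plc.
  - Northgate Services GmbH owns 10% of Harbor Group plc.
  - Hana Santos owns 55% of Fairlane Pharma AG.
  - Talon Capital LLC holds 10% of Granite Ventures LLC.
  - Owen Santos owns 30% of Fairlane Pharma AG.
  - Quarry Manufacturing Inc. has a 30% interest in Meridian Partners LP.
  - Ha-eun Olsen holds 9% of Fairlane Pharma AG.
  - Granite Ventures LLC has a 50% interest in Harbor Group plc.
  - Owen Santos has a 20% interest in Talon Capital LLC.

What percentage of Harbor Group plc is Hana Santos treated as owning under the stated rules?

21.9%

By sibling attribution (R3), Hana Santos is treated as also owning Owen Santos's interest in Fairlane Pharma AG, giving 55% + 30% = 85%.
By sibling attribution (R3), Hana Santos is treated as owning Owen Santos's 20% interest in Talon Capital LLC.
By sibling attribution (R3), Hana Santos is treated as owning Owen Santos's 11% interest in Harbor Group plc.
Chain via Fairlane Pharma AG → Northgate Services GmbH (R1): 85% × 60% × 10% = 5.1% of Harbor Group plc.
Chain via Quarry Manufacturing Inc. → Meridian Partners LP (R1): 80% × 30% × 20% = 4.8% of Harbor Group plc.
Chain via Talon Capital LLC → Granite Ventures LLC (R1): 20% × 10% × 50% = 1% of Harbor Group plc.
Direct interest in Harbor Group plc: 11%.
Aggregating (R2): 5.1% + 4.8% + 1% + 11% = 21.9%.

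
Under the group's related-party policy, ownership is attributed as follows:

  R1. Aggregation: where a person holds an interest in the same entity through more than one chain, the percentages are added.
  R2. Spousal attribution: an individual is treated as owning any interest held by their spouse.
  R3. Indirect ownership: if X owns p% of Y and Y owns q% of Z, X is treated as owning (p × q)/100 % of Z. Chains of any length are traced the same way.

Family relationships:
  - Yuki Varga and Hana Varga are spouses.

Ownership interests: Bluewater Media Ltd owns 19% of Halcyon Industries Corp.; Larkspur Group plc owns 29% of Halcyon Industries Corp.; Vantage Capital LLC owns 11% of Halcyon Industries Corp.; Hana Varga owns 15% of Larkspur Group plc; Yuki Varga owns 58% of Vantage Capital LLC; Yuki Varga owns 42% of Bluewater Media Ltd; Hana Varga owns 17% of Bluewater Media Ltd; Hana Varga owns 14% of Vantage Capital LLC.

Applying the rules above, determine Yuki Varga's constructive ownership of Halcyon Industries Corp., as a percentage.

By spousal attribution (R2), Yuki Varga is treated as also owning Hana Varga's interest in Vantage Capital LLC, giving 58% + 14% = 72%.
By spousal attribution (R2), Yuki Varga is treated as also owning Hana Varga's interest in Bluewater Media Ltd, giving 42% + 17% = 59%.
By spousal attribution (R2), Yuki Varga is treated as owning Hana Varga's 15% interest in Larkspur Group plc.
Chain via Vantage Capital LLC (R3): 72% × 11% = 7.92% of Halcyon Industries Corp.
Chain via Bluewater Media Ltd (R3): 59% × 19% = 11.21% of Halcyon Industries Corp.
Chain via Larkspur Group plc (R3): 15% × 29% = 4.35% of Halcyon Industries Corp.
Aggregating (R1): 7.92% + 11.21% + 4.35% = 23.48%.

23.48%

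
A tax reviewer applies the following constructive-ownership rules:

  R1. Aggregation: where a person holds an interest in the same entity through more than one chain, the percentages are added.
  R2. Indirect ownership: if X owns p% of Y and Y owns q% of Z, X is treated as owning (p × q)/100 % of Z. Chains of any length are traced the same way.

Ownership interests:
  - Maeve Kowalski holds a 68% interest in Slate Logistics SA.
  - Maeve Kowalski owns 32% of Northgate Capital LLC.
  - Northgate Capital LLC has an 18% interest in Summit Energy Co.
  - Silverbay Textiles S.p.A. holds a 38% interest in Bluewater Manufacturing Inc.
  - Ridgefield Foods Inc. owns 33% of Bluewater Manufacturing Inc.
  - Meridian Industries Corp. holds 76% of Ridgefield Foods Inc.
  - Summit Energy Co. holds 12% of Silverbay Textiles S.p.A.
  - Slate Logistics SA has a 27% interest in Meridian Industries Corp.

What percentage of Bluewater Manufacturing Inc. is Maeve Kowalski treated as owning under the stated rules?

Chain via Northgate Capital LLC → Summit Energy Co. → Silverbay Textiles S.p.A. (R2): 32% × 18% × 12% × 38% = 0.262656% of Bluewater Manufacturing Inc.
Chain via Slate Logistics SA → Meridian Industries Corp. → Ridgefield Foods Inc. (R2): 68% × 27% × 76% × 33% = 4.604688% of Bluewater Manufacturing Inc.
Aggregating (R1): 0.262656% + 4.604688% = 4.867344%.

4.867344%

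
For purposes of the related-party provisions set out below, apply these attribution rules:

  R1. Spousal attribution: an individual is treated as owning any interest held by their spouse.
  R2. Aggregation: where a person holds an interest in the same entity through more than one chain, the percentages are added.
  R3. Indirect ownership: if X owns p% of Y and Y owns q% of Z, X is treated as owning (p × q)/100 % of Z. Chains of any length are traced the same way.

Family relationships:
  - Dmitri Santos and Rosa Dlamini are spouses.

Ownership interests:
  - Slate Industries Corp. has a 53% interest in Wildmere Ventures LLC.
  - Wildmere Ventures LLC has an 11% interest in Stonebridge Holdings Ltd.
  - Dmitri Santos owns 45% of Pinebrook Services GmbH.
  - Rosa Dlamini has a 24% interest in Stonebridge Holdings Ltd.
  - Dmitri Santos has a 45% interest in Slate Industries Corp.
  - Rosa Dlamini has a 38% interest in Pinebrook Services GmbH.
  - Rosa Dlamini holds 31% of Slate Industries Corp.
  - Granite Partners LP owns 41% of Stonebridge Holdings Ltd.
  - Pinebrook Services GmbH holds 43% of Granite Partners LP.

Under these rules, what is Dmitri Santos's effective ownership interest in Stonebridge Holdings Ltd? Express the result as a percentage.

43.0637%

By spousal attribution (R1), Dmitri Santos is treated as also owning Rosa Dlamini's interest in Slate Industries Corp, giving 45% + 31% = 76%.
By spousal attribution (R1), Dmitri Santos is treated as also owning Rosa Dlamini's interest in Pinebrook Services GmbH, giving 45% + 38% = 83%.
By spousal attribution (R1), Dmitri Santos is treated as owning Rosa Dlamini's 24% interest in Stonebridge Holdings Ltd.
Chain via Slate Industries Corp. → Wildmere Ventures LLC (R3): 76% × 53% × 11% = 4.4308% of Stonebridge Holdings Ltd.
Chain via Pinebrook Services GmbH → Granite Partners LP (R3): 83% × 43% × 41% = 14.6329% of Stonebridge Holdings Ltd.
Direct interest in Stonebridge Holdings Ltd: 24%.
Aggregating (R2): 4.4308% + 14.6329% + 24% = 43.0637%.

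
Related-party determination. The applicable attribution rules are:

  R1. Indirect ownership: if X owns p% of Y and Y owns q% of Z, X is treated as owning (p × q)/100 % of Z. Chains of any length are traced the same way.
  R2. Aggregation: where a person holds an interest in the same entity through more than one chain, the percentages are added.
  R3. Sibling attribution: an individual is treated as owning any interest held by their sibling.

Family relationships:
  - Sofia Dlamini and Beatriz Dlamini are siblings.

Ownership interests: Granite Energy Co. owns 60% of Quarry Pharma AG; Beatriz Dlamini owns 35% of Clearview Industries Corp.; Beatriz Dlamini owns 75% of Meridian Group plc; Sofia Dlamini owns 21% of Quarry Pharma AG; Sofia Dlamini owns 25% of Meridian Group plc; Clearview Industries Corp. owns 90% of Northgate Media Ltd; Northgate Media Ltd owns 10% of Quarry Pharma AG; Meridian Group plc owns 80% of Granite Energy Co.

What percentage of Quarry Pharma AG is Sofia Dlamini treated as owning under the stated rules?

By sibling attribution (R3), Sofia Dlamini is treated as also owning Beatriz Dlamini's interest in Meridian Group plc, giving 25% + 75% = 100%.
By sibling attribution (R3), Sofia Dlamini is treated as owning Beatriz Dlamini's 35% interest in Clearview Industries Corp.
Chain via Meridian Group plc → Granite Energy Co. (R1): 100% × 80% × 60% = 48% of Quarry Pharma AG.
Direct interest in Quarry Pharma AG: 21%.
Chain via Clearview Industries Corp. → Northgate Media Ltd (R1): 35% × 90% × 10% = 3.15% of Quarry Pharma AG.
Aggregating (R2): 48% + 21% + 3.15% = 72.15%.

72.15%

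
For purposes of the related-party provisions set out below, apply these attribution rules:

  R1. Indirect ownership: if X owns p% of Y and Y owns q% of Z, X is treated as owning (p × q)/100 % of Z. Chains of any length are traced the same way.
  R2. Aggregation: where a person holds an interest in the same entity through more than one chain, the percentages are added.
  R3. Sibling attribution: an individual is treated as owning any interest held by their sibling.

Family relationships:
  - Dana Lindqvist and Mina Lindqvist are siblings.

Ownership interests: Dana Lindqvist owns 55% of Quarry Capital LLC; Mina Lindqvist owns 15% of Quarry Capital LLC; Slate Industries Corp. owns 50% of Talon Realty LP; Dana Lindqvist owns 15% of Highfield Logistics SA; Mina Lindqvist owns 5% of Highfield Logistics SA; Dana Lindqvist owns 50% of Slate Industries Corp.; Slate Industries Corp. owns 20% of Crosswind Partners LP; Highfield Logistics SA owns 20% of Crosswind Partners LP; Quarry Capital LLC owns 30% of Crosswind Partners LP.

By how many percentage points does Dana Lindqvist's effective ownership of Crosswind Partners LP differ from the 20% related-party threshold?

By sibling attribution (R3), Dana Lindqvist is treated as also owning Mina Lindqvist's interest in Highfield Logistics SA, giving 15% + 5% = 20%.
By sibling attribution (R3), Dana Lindqvist is treated as also owning Mina Lindqvist's interest in Quarry Capital LLC, giving 55% + 15% = 70%.
Chain via Slate Industries Corp. (R1): 50% × 20% = 10% of Crosswind Partners LP.
Chain via Highfield Logistics SA (R1): 20% × 20% = 4% of Crosswind Partners LP.
Chain via Quarry Capital LLC (R1): 70% × 30% = 21% of Crosswind Partners LP.
Aggregating (R2): 10% + 4% + 21% = 35%.
35% exceeds the 20% threshold by 15 percentage points.

15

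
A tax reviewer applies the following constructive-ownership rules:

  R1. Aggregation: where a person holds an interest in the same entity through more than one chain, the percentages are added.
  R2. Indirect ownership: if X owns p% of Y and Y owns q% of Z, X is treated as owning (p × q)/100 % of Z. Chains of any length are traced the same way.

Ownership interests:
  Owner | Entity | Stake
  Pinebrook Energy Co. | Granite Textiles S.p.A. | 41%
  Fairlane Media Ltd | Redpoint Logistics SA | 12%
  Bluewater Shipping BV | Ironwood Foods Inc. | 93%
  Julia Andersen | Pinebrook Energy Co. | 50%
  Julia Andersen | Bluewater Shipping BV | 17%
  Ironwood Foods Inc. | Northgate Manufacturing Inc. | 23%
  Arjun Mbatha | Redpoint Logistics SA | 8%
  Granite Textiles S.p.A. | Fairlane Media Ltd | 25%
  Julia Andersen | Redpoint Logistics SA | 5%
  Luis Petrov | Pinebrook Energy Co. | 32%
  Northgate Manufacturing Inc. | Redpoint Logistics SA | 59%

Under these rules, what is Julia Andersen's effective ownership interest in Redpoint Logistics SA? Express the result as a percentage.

7.760417%

Chain via Bluewater Shipping BV → Ironwood Foods Inc. → Northgate Manufacturing Inc. (R2): 17% × 93% × 23% × 59% = 2.145417% of Redpoint Logistics SA.
Chain via Pinebrook Energy Co. → Granite Textiles S.p.A. → Fairlane Media Ltd (R2): 50% × 41% × 25% × 12% = 0.615% of Redpoint Logistics SA.
Direct interest in Redpoint Logistics SA: 5%.
Aggregating (R1): 2.145417% + 0.615% + 5% = 7.760417%.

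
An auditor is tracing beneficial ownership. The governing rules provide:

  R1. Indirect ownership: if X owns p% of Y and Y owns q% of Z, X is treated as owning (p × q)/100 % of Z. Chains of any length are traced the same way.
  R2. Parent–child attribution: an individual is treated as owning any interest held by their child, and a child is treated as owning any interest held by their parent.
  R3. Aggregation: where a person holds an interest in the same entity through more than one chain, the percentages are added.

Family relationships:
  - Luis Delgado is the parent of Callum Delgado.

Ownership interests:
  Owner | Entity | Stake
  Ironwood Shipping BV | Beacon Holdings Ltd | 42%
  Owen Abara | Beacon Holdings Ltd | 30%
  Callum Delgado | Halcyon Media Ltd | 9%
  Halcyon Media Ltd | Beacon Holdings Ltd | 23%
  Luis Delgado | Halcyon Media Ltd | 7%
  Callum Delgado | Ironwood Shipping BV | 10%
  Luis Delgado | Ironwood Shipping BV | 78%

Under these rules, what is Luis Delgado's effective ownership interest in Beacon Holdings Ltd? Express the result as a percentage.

By parent–child attribution (R2), Luis Delgado is treated as also owning Callum Delgado's interest in Halcyon Media Ltd, giving 7% + 9% = 16%.
By parent–child attribution (R2), Luis Delgado is treated as also owning Callum Delgado's interest in Ironwood Shipping BV, giving 78% + 10% = 88%.
Chain via Halcyon Media Ltd (R1): 16% × 23% = 3.68% of Beacon Holdings Ltd.
Chain via Ironwood Shipping BV (R1): 88% × 42% = 36.96% of Beacon Holdings Ltd.
Aggregating (R3): 3.68% + 36.96% = 40.64%.

40.64%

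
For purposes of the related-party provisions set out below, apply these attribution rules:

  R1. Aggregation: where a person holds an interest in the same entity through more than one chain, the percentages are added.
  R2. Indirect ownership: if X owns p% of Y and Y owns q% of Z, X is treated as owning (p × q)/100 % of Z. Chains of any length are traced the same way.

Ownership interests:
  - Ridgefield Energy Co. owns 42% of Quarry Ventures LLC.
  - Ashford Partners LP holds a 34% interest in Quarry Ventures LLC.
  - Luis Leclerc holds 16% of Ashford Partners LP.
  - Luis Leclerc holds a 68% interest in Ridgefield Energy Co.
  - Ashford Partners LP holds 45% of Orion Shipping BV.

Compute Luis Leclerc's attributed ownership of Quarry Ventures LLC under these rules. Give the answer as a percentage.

Chain via Ashford Partners LP (R2): 16% × 34% = 5.44% of Quarry Ventures LLC.
Chain via Ridgefield Energy Co. (R2): 68% × 42% = 28.56% of Quarry Ventures LLC.
Aggregating (R1): 5.44% + 28.56% = 34%.

34%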